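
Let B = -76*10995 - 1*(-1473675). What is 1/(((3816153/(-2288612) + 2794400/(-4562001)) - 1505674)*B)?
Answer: -1160072248068/1114486372470652549689695 ≈ -1.0409e-12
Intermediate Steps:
B = 638055 (B = -835620 + 1473675 = 638055)
1/(((3816153/(-2288612) + 2794400/(-4562001)) - 1505674)*B) = 1/(((3816153/(-2288612) + 2794400/(-4562001)) - 1505674)*638055) = (1/638055)/((3816153*(-1/2288612) + 2794400*(-1/4562001)) - 1505674) = (1/638055)/((-3816153/2288612 - 2794400/4562001) - 1505674) = (1/638055)/(-23804591174953/10440650232612 - 1505674) = (1/638055)/(-15720239402929015441/10440650232612) = -10440650232612/15720239402929015441*1/638055 = -1160072248068/1114486372470652549689695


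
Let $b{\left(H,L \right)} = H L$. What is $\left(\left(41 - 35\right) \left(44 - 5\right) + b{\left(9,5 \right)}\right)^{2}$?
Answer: $77841$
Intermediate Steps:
$\left(\left(41 - 35\right) \left(44 - 5\right) + b{\left(9,5 \right)}\right)^{2} = \left(\left(41 - 35\right) \left(44 - 5\right) + 9 \cdot 5\right)^{2} = \left(\left(41 - 35\right) 39 + 45\right)^{2} = \left(6 \cdot 39 + 45\right)^{2} = \left(234 + 45\right)^{2} = 279^{2} = 77841$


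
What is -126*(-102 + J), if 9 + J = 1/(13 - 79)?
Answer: 153867/11 ≈ 13988.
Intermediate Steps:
J = -595/66 (J = -9 + 1/(13 - 79) = -9 + 1/(-66) = -9 - 1/66 = -595/66 ≈ -9.0152)
-126*(-102 + J) = -126*(-102 - 595/66) = -126*(-7327/66) = 153867/11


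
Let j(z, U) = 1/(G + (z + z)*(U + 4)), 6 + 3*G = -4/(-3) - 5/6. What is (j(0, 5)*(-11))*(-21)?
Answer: -126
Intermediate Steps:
G = -11/6 (G = -2 + (-4/(-3) - 5/6)/3 = -2 + (-4*(-1/3) - 5*1/6)/3 = -2 + (4/3 - 5/6)/3 = -2 + (1/3)*(1/2) = -2 + 1/6 = -11/6 ≈ -1.8333)
j(z, U) = 1/(-11/6 + 2*z*(4 + U)) (j(z, U) = 1/(-11/6 + (z + z)*(U + 4)) = 1/(-11/6 + (2*z)*(4 + U)) = 1/(-11/6 + 2*z*(4 + U)))
(j(0, 5)*(-11))*(-21) = ((6/(-11 + 48*0 + 12*5*0))*(-11))*(-21) = ((6/(-11 + 0 + 0))*(-11))*(-21) = ((6/(-11))*(-11))*(-21) = ((6*(-1/11))*(-11))*(-21) = -6/11*(-11)*(-21) = 6*(-21) = -126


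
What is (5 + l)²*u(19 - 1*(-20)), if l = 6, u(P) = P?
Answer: 4719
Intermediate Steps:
(5 + l)²*u(19 - 1*(-20)) = (5 + 6)²*(19 - 1*(-20)) = 11²*(19 + 20) = 121*39 = 4719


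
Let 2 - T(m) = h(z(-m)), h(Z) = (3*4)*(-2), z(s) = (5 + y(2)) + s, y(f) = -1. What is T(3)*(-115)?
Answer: -2990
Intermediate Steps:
z(s) = 4 + s (z(s) = (5 - 1) + s = 4 + s)
h(Z) = -24 (h(Z) = 12*(-2) = -24)
T(m) = 26 (T(m) = 2 - 1*(-24) = 2 + 24 = 26)
T(3)*(-115) = 26*(-115) = -2990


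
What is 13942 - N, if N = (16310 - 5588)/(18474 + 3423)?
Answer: 101759084/7299 ≈ 13942.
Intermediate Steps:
N = 3574/7299 (N = 10722/21897 = 10722*(1/21897) = 3574/7299 ≈ 0.48966)
13942 - N = 13942 - 1*3574/7299 = 13942 - 3574/7299 = 101759084/7299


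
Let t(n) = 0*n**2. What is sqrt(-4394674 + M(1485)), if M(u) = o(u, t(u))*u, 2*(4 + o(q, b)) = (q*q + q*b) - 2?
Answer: sqrt(6531909854)/2 ≈ 40410.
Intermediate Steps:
t(n) = 0
o(q, b) = -5 + q**2/2 + b*q/2 (o(q, b) = -4 + ((q*q + q*b) - 2)/2 = -4 + ((q**2 + b*q) - 2)/2 = -4 + (-2 + q**2 + b*q)/2 = -4 + (-1 + q**2/2 + b*q/2) = -5 + q**2/2 + b*q/2)
M(u) = u*(-5 + u**2/2) (M(u) = (-5 + u**2/2 + (1/2)*0*u)*u = (-5 + u**2/2 + 0)*u = (-5 + u**2/2)*u = u*(-5 + u**2/2))
sqrt(-4394674 + M(1485)) = sqrt(-4394674 + (1/2)*1485*(-10 + 1485**2)) = sqrt(-4394674 + (1/2)*1485*(-10 + 2205225)) = sqrt(-4394674 + (1/2)*1485*2205215) = sqrt(-4394674 + 3274744275/2) = sqrt(3265954927/2) = sqrt(6531909854)/2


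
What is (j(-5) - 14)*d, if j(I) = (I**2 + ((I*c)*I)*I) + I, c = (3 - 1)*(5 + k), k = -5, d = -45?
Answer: -270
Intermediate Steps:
c = 0 (c = (3 - 1)*(5 - 5) = 2*0 = 0)
j(I) = I + I**2 (j(I) = (I**2 + ((I*0)*I)*I) + I = (I**2 + (0*I)*I) + I = (I**2 + 0*I) + I = (I**2 + 0) + I = I**2 + I = I + I**2)
(j(-5) - 14)*d = (-5*(1 - 5) - 14)*(-45) = (-5*(-4) - 14)*(-45) = (20 - 14)*(-45) = 6*(-45) = -270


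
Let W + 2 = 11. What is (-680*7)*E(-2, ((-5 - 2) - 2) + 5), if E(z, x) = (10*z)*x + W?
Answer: -423640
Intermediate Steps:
W = 9 (W = -2 + 11 = 9)
E(z, x) = 9 + 10*x*z (E(z, x) = (10*z)*x + 9 = 10*x*z + 9 = 9 + 10*x*z)
(-680*7)*E(-2, ((-5 - 2) - 2) + 5) = (-680*7)*(9 + 10*(((-5 - 2) - 2) + 5)*(-2)) = (-68*70)*(9 + 10*((-7 - 2) + 5)*(-2)) = -4760*(9 + 10*(-9 + 5)*(-2)) = -4760*(9 + 10*(-4)*(-2)) = -4760*(9 + 80) = -4760*89 = -423640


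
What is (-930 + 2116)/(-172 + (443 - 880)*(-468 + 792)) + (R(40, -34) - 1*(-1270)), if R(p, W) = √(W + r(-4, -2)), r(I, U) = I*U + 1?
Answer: 90017007/70880 + 5*I ≈ 1270.0 + 5.0*I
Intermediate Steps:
r(I, U) = 1 + I*U
R(p, W) = √(9 + W) (R(p, W) = √(W + (1 - 4*(-2))) = √(W + (1 + 8)) = √(W + 9) = √(9 + W))
(-930 + 2116)/(-172 + (443 - 880)*(-468 + 792)) + (R(40, -34) - 1*(-1270)) = (-930 + 2116)/(-172 + (443 - 880)*(-468 + 792)) + (√(9 - 34) - 1*(-1270)) = 1186/(-172 - 437*324) + (√(-25) + 1270) = 1186/(-172 - 141588) + (5*I + 1270) = 1186/(-141760) + (1270 + 5*I) = 1186*(-1/141760) + (1270 + 5*I) = -593/70880 + (1270 + 5*I) = 90017007/70880 + 5*I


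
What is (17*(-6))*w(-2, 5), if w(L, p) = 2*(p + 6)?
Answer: -2244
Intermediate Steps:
w(L, p) = 12 + 2*p (w(L, p) = 2*(6 + p) = 12 + 2*p)
(17*(-6))*w(-2, 5) = (17*(-6))*(12 + 2*5) = -102*(12 + 10) = -102*22 = -2244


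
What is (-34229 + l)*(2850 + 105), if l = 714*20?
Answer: -58949295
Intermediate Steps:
l = 14280
(-34229 + l)*(2850 + 105) = (-34229 + 14280)*(2850 + 105) = -19949*2955 = -58949295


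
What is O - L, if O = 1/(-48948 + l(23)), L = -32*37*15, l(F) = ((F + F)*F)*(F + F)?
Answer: 4972799/280 ≈ 17760.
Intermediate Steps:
l(F) = 4*F³ (l(F) = ((2*F)*F)*(2*F) = (2*F²)*(2*F) = 4*F³)
L = -17760 (L = -1184*15 = -17760)
O = -1/280 (O = 1/(-48948 + 4*23³) = 1/(-48948 + 4*12167) = 1/(-48948 + 48668) = 1/(-280) = -1/280 ≈ -0.0035714)
O - L = -1/280 - 1*(-17760) = -1/280 + 17760 = 4972799/280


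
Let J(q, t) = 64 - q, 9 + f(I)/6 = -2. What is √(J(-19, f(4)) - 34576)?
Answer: I*√34493 ≈ 185.72*I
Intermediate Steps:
f(I) = -66 (f(I) = -54 + 6*(-2) = -54 - 12 = -66)
√(J(-19, f(4)) - 34576) = √((64 - 1*(-19)) - 34576) = √((64 + 19) - 34576) = √(83 - 34576) = √(-34493) = I*√34493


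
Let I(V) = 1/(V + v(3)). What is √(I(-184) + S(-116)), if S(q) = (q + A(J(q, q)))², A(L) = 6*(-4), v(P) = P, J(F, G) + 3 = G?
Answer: 11*√5306739/181 ≈ 140.00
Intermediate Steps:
J(F, G) = -3 + G
A(L) = -24
S(q) = (-24 + q)² (S(q) = (q - 24)² = (-24 + q)²)
I(V) = 1/(3 + V) (I(V) = 1/(V + 3) = 1/(3 + V))
√(I(-184) + S(-116)) = √(1/(3 - 184) + (-24 - 116)²) = √(1/(-181) + (-140)²) = √(-1/181 + 19600) = √(3547599/181) = 11*√5306739/181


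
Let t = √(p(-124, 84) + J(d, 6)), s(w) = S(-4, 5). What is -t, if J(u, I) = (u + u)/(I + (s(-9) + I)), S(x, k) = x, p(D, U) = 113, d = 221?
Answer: -√673/2 ≈ -12.971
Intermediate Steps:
s(w) = -4
J(u, I) = 2*u/(-4 + 2*I) (J(u, I) = (u + u)/(I + (-4 + I)) = (2*u)/(-4 + 2*I) = 2*u/(-4 + 2*I))
t = √673/2 (t = √(113 + 221/(-2 + 6)) = √(113 + 221/4) = √(673/4) = √673/2 ≈ 12.971)
-t = -√673/2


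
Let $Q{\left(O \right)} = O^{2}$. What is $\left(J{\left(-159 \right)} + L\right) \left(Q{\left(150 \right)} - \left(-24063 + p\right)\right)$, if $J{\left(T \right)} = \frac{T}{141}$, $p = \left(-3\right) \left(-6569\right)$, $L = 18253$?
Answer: $\frac{23038097328}{47} \approx 4.9017 \cdot 10^{8}$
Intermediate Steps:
$p = 19707$
$J{\left(T \right)} = \frac{T}{141}$ ($J{\left(T \right)} = T \frac{1}{141} = \frac{T}{141}$)
$\left(J{\left(-159 \right)} + L\right) \left(Q{\left(150 \right)} - \left(-24063 + p\right)\right) = \left(\frac{1}{141} \left(-159\right) + 18253\right) \left(150^{2} + \left(24063 - 19707\right)\right) = \left(- \frac{53}{47} + 18253\right) \left(22500 + \left(24063 - 19707\right)\right) = \frac{857838 \left(22500 + 4356\right)}{47} = \frac{857838}{47} \cdot 26856 = \frac{23038097328}{47}$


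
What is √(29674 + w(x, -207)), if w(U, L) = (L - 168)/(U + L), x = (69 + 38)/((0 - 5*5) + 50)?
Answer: √190553261269/2534 ≈ 172.27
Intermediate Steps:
x = 107/25 (x = 107/((0 - 25) + 50) = 107/(-25 + 50) = 107/25 ≈ 4.2800)
w(U, L) = (-168 + L)/(L + U)
√(29674 + w(x, -207)) = √(29674 + (-168 - 207)/(-207 + 107/25)) = √(29674 - 375/(-5068/25)) = √(29674 - 25/5068*(-375)) = √(29674 + 9375/5068) = √(150397207/5068) = √190553261269/2534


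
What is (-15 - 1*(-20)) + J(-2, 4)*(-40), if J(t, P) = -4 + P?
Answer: 5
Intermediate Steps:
(-15 - 1*(-20)) + J(-2, 4)*(-40) = (-15 - 1*(-20)) + (-4 + 4)*(-40) = (-15 + 20) + 0*(-40) = 5 + 0 = 5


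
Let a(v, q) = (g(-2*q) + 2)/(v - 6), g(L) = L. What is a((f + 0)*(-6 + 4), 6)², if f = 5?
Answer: 25/64 ≈ 0.39063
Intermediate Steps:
a(v, q) = (2 - 2*q)/(-6 + v) (a(v, q) = (-2*q + 2)/(v - 6) = (2 - 2*q)/(-6 + v))
a((f + 0)*(-6 + 4), 6)² = (2*(1 - 1*6)/(-6 + (5 + 0)*(-6 + 4)))² = (2*(1 - 6)/(-6 + 5*(-2)))² = (2*(-5)/(-6 - 10))² = (2*(-5)/(-16))² = (2*(-1/16)*(-5))² = (5/8)² = 25/64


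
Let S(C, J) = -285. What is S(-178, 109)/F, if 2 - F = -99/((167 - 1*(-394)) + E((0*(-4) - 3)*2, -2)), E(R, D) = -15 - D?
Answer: -31236/239 ≈ -130.69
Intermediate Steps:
F = 1195/548 (F = 2 - (-99)/((167 - 1*(-394)) + (-15 - 1*(-2))) = 2 - (-99)/((167 + 394) + (-15 + 2)) = 2 - (-99)/(561 - 13) = 2 - (-99)/548 = 2 - 1*(-99/548) = 2 + 99/548 = 1195/548 ≈ 2.1807)
S(-178, 109)/F = -285/1195/548 = -285*548/1195 = -31236/239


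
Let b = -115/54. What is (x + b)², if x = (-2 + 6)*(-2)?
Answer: 299209/2916 ≈ 102.61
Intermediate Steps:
b = -115/54 (b = -115*1/54 = -115/54 ≈ -2.1296)
x = -8 (x = 4*(-2) = -8)
(x + b)² = (-8 - 115/54)² = (-547/54)² = 299209/2916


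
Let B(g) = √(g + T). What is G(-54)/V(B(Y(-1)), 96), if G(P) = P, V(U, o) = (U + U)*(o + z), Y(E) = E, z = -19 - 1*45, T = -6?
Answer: 27*I*√7/224 ≈ 0.31891*I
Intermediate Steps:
z = -64 (z = -19 - 45 = -64)
B(g) = √(-6 + g) (B(g) = √(g - 6) = √(-6 + g))
V(U, o) = 2*U*(-64 + o) (V(U, o) = (U + U)*(o - 64) = (2*U)*(-64 + o) = 2*U*(-64 + o))
G(-54)/V(B(Y(-1)), 96) = -54*1/(2*(-64 + 96)*√(-6 - 1)) = -54*(-I*√7/448) = -(-27)*I*√7/224 = 27*I*√7/224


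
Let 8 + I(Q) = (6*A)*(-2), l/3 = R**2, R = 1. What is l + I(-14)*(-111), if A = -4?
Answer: -4437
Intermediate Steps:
l = 3 (l = 3*1**2 = 3*1 = 3)
I(Q) = 40 (I(Q) = -8 + (6*(-4))*(-2) = -8 - 24*(-2) = -8 + 48 = 40)
l + I(-14)*(-111) = 3 + 40*(-111) = 3 - 4440 = -4437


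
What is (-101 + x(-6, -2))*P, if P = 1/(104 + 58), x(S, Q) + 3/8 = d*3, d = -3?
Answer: -883/1296 ≈ -0.68133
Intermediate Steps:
x(S, Q) = -75/8 (x(S, Q) = -3/8 - 3*3 = -3/8 - 9 = -75/8)
P = 1/162 ≈ 0.0061728
(-101 + x(-6, -2))*P = (-101 - 75/8)*(1/162) = -883/8*1/162 = -883/1296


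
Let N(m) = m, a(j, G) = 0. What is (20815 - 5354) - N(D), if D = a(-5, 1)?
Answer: 15461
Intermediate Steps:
D = 0
(20815 - 5354) - N(D) = (20815 - 5354) - 1*0 = 15461 + 0 = 15461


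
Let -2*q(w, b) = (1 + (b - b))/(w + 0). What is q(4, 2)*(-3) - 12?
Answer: -93/8 ≈ -11.625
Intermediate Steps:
q(w, b) = -1/(2*w) (q(w, b) = -(1 + (b - b))/(2*(w + 0)) = -(1 + 0)/(2*w) = -1/(2*w))
q(4, 2)*(-3) - 12 = -½/4*(-3) - 12 = -½*¼*(-3) - 12 = -⅛*(-3) - 12 = 3/8 - 12 = -93/8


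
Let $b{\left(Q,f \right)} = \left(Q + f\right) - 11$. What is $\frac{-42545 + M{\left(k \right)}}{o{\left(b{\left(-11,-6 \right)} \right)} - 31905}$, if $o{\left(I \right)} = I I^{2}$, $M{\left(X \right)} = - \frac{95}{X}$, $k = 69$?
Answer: $\frac{2935700}{3716133} \approx 0.78999$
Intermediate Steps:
$b{\left(Q,f \right)} = -11 + Q + f$
$o{\left(I \right)} = I^{3}$
$\frac{-42545 + M{\left(k \right)}}{o{\left(b{\left(-11,-6 \right)} \right)} - 31905} = \frac{-42545 - \frac{95}{69}}{\left(-11 - 11 - 6\right)^{3} - 31905} = \frac{-42545 - \frac{95}{69}}{\left(-28\right)^{3} - 31905} = \frac{-42545 - \frac{95}{69}}{-21952 - 31905} = - \frac{2935700}{69 \left(-53857\right)} = \left(- \frac{2935700}{69}\right) \left(- \frac{1}{53857}\right) = \frac{2935700}{3716133}$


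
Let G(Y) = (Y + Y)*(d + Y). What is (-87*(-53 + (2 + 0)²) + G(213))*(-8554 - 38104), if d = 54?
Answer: -5505877290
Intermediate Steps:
G(Y) = 2*Y*(54 + Y) (G(Y) = (Y + Y)*(54 + Y) = (2*Y)*(54 + Y) = 2*Y*(54 + Y))
(-87*(-53 + (2 + 0)²) + G(213))*(-8554 - 38104) = (-87*(-53 + (2 + 0)²) + 2*213*(54 + 213))*(-8554 - 38104) = (-87*(-53 + 2²) + 2*213*267)*(-46658) = (-87*(-53 + 4) + 113742)*(-46658) = (-87*(-49) + 113742)*(-46658) = (4263 + 113742)*(-46658) = 118005*(-46658) = -5505877290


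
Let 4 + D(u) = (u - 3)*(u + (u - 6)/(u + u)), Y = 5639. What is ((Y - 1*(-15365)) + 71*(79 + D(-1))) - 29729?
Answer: -4110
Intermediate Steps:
D(u) = -4 + (-3 + u)*(u + (-6 + u)/(2*u)) (D(u) = -4 + (u - 3)*(u + (u - 6)/(u + u)) = -4 + (-3 + u)*(u + (-6 + u)/((2*u))) = -4 + (-3 + u)*(u + (-6 + u)*(1/(2*u))) = -4 + (-3 + u)*(u + (-6 + u)/(2*u)))
((Y - 1*(-15365)) + 71*(79 + D(-1))) - 29729 = ((5639 - 1*(-15365)) + 71*(79 + (-17/2 + (-1)² + 9/(-1) - 5/2*(-1)))) - 29729 = ((5639 + 15365) + 71*(79 + (-17/2 + 1 + 9*(-1) + 5/2))) - 29729 = (21004 + 71*(79 + (-17/2 + 1 - 9 + 5/2))) - 29729 = (21004 + 71*(79 - 14)) - 29729 = (21004 + 71*65) - 29729 = (21004 + 4615) - 29729 = 25619 - 29729 = -4110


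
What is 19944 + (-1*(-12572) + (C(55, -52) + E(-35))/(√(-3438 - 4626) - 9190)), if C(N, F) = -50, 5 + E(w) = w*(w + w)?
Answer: 1373207373287/42232082 - 14370*I*√14/21116041 ≈ 32516.0 - 0.0025463*I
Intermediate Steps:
E(w) = -5 + 2*w² (E(w) = -5 + w*(w + w) = -5 + w*(2*w) = -5 + 2*w²)
19944 + (-1*(-12572) + (C(55, -52) + E(-35))/(√(-3438 - 4626) - 9190)) = 19944 + (-1*(-12572) + (-50 + (-5 + 2*(-35)²))/(√(-3438 - 4626) - 9190)) = 19944 + (12572 + (-50 + (-5 + 2*1225))/(√(-8064) - 9190)) = 19944 + (12572 + (-50 + (-5 + 2450))/(24*I*√14 - 9190)) = 19944 + (12572 + (-50 + 2445)/(-9190 + 24*I*√14)) = 19944 + (12572 + 2395/(-9190 + 24*I*√14)) = 32516 + 2395/(-9190 + 24*I*√14)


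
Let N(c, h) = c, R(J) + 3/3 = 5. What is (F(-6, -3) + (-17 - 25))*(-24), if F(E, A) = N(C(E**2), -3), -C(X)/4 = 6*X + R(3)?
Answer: 22128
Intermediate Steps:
R(J) = 4 (R(J) = -1 + 5 = 4)
C(X) = -16 - 24*X (C(X) = -4*(6*X + 4) = -4*(4 + 6*X) = -16 - 24*X)
F(E, A) = -16 - 24*E**2
(F(-6, -3) + (-17 - 25))*(-24) = ((-16 - 24*(-6)**2) + (-17 - 25))*(-24) = ((-16 - 24*36) - 42)*(-24) = ((-16 - 864) - 42)*(-24) = (-880 - 42)*(-24) = -922*(-24) = 22128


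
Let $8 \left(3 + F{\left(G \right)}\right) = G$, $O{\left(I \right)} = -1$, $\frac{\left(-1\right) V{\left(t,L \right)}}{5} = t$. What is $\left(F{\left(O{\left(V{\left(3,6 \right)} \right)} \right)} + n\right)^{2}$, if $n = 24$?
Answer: $\frac{27889}{64} \approx 435.77$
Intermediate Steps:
$V{\left(t,L \right)} = - 5 t$
$F{\left(G \right)} = -3 + \frac{G}{8}$
$\left(F{\left(O{\left(V{\left(3,6 \right)} \right)} \right)} + n\right)^{2} = \left(\left(-3 + \frac{1}{8} \left(-1\right)\right) + 24\right)^{2} = \left(\left(-3 - \frac{1}{8}\right) + 24\right)^{2} = \left(- \frac{25}{8} + 24\right)^{2} = \left(\frac{167}{8}\right)^{2} = \frac{27889}{64}$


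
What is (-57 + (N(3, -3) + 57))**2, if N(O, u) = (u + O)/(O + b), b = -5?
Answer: 0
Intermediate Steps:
N(O, u) = (O + u)/(-5 + O) (N(O, u) = (u + O)/(O - 5) = (O + u)/(-5 + O))
(-57 + (N(3, -3) + 57))**2 = (-57 + ((3 - 3)/(-5 + 3) + 57))**2 = (-57 + (0/(-2) + 57))**2 = (-57 + (-1/2*0 + 57))**2 = (-57 + (0 + 57))**2 = (-57 + 57)**2 = 0**2 = 0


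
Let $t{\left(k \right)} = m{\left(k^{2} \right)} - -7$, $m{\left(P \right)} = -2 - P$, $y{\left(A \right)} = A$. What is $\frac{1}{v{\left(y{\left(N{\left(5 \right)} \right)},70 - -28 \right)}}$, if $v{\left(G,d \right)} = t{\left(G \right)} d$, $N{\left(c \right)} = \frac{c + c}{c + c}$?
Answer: $\frac{1}{392} \approx 0.002551$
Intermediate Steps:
$N{\left(c \right)} = 1$ ($N{\left(c \right)} = \frac{2 c}{2 c} = 2 c \frac{1}{2 c} = 1$)
$t{\left(k \right)} = 5 - k^{2}$ ($t{\left(k \right)} = \left(-2 - k^{2}\right) - -7 = \left(-2 - k^{2}\right) + 7 = 5 - k^{2}$)
$v{\left(G,d \right)} = d \left(5 - G^{2}\right)$ ($v{\left(G,d \right)} = \left(5 - G^{2}\right) d = d \left(5 - G^{2}\right)$)
$\frac{1}{v{\left(y{\left(N{\left(5 \right)} \right)},70 - -28 \right)}} = \frac{1}{\left(70 - -28\right) \left(5 - 1^{2}\right)} = \frac{1}{\left(70 + 28\right) \left(5 - 1\right)} = \frac{1}{98 \left(5 - 1\right)} = \frac{1}{98 \cdot 4} = \frac{1}{392}$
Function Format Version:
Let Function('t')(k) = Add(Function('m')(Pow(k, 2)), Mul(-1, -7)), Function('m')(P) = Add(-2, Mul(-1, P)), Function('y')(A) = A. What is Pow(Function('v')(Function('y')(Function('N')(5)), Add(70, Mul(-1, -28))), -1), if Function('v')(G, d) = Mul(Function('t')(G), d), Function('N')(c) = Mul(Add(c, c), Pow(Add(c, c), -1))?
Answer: Rational(1, 392) ≈ 0.0025510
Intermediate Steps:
Function('N')(c) = 1 (Function('N')(c) = Mul(Mul(2, c), Pow(Mul(2, c), -1)) = Mul(Mul(2, c), Mul(Rational(1, 2), Pow(c, -1))) = 1)
Function('t')(k) = Add(5, Mul(-1, Pow(k, 2))) (Function('t')(k) = Add(Add(-2, Mul(-1, Pow(k, 2))), Mul(-1, -7)) = Add(Add(-2, Mul(-1, Pow(k, 2))), 7) = Add(5, Mul(-1, Pow(k, 2))))
Function('v')(G, d) = Mul(d, Add(5, Mul(-1, Pow(G, 2)))) (Function('v')(G, d) = Mul(Add(5, Mul(-1, Pow(G, 2))), d) = Mul(d, Add(5, Mul(-1, Pow(G, 2)))))
Pow(Function('v')(Function('y')(Function('N')(5)), Add(70, Mul(-1, -28))), -1) = Pow(Mul(Add(70, Mul(-1, -28)), Add(5, Mul(-1, Pow(1, 2)))), -1) = Pow(Mul(Add(70, 28), Add(5, Mul(-1, 1))), -1) = Pow(Mul(98, Add(5, -1)), -1) = Pow(Mul(98, 4), -1) = Pow(392, -1) = Rational(1, 392)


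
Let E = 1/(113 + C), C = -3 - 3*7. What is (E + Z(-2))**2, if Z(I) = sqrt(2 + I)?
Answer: 1/7921 ≈ 0.00012625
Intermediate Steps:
C = -24 (C = -3 - 21 = -24)
E = 1/89 (E = 1/(113 - 24) = 1/89 ≈ 0.011236)
(E + Z(-2))**2 = (1/89 + sqrt(2 - 2))**2 = (1/89 + sqrt(0))**2 = (1/89 + 0)**2 = (1/89)**2 = 1/7921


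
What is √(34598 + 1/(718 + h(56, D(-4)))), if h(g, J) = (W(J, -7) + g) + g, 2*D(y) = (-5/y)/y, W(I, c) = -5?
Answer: √941930583/165 ≈ 186.01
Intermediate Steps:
D(y) = -5/(2*y²) (D(y) = ((-5/y)/y)/2 = (-5/y²)/2 = -5/(2*y²))
h(g, J) = -5 + 2*g (h(g, J) = (-5 + g) + g = -5 + 2*g)
√(34598 + 1/(718 + h(56, D(-4)))) = √(34598 + 1/(718 + (-5 + 2*56))) = √(34598 + 1/(718 + (-5 + 112))) = √(34598 + 1/(718 + 107)) = √(34598 + 1/825) = √(28543351/825) = √941930583/165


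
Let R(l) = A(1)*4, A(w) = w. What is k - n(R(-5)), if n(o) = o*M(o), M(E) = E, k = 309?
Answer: 293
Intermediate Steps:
R(l) = 4 (R(l) = 1*4 = 4)
n(o) = o**2 (n(o) = o*o = o**2)
k - n(R(-5)) = 309 - 1*4**2 = 309 - 1*16 = 309 - 16 = 293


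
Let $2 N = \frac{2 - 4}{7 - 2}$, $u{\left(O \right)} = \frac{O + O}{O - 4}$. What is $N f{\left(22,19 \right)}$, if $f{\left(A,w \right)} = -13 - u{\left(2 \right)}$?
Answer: $\frac{11}{5} \approx 2.2$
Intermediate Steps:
$u{\left(O \right)} = \frac{2 O}{-4 + O}$
$f{\left(A,w \right)} = -11$ ($f{\left(A,w \right)} = -13 - 2 \cdot 2 \frac{1}{-4 + 2} = -13 - 2 \cdot 2 \frac{1}{-2} = -13 - 2 \cdot 2 \left(- \frac{1}{2}\right) = -13 - -2 = -13 + 2 = -11$)
$N = - \frac{1}{5}$ ($N = \frac{\left(2 - 4\right) \frac{1}{7 - 2}}{2} = \frac{\left(2 - 4\right) \frac{1}{5}}{2} = \frac{\left(-2\right) \frac{1}{5}}{2} = \frac{1}{2} \left(- \frac{2}{5}\right) = - \frac{1}{5} \approx -0.2$)
$N f{\left(22,19 \right)} = \left(- \frac{1}{5}\right) \left(-11\right) = \frac{11}{5}$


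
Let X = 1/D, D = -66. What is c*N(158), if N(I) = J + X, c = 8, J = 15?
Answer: 3956/33 ≈ 119.88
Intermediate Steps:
X = -1/66 (X = 1/(-66) = -1/66 ≈ -0.015152)
N(I) = 989/66 (N(I) = 15 - 1/66 = 989/66)
c*N(158) = 8*(989/66) = 3956/33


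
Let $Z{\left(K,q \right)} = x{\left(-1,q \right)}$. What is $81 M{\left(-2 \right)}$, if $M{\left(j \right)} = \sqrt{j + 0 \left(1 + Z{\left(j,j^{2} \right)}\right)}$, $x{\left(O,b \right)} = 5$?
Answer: $81 i \sqrt{2} \approx 114.55 i$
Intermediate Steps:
$Z{\left(K,q \right)} = 5$
$M{\left(j \right)} = \sqrt{j}$ ($M{\left(j \right)} = \sqrt{j + 0 \left(1 + 5\right)} = \sqrt{j + 0 \cdot 6} = \sqrt{j + 0} = \sqrt{j}$)
$81 M{\left(-2 \right)} = 81 \sqrt{-2} = 81 i \sqrt{2}$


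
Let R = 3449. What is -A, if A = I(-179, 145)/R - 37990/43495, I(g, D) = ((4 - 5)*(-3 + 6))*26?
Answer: 26884024/30002851 ≈ 0.89605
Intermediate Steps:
I(g, D) = -78 (I(g, D) = -1*3*26 = -3*26 = -78)
A = -26884024/30002851 (A = -78/3449 - 37990/43495 = -78*1/3449 - 37990*1/43495 = -78/3449 - 7598/8699 = -26884024/30002851 ≈ -0.89605)
-A = -1*(-26884024/30002851) = 26884024/30002851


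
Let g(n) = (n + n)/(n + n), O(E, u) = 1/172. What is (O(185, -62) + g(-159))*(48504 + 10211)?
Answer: 10157695/172 ≈ 59056.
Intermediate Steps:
O(E, u) = 1/172
g(n) = 1 (g(n) = (2*n)/((2*n)) = (2*n)*(1/(2*n)) = 1)
(O(185, -62) + g(-159))*(48504 + 10211) = (1/172 + 1)*(48504 + 10211) = (173/172)*58715 = 10157695/172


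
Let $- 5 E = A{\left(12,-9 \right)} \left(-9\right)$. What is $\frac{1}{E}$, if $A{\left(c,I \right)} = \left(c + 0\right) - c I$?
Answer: $\frac{1}{216} \approx 0.0046296$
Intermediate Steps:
$A{\left(c,I \right)} = c - I c$
$E = 216$ ($E = - \frac{12 \left(1 - -9\right) \left(-9\right)}{5} = - \frac{12 \left(1 + 9\right) \left(-9\right)}{5} = - \frac{12 \cdot 10 \left(-9\right)}{5} = - \frac{120 \left(-9\right)}{5} = \left(- \frac{1}{5}\right) \left(-1080\right) = 216$)
$\frac{1}{E} = \frac{1}{216}$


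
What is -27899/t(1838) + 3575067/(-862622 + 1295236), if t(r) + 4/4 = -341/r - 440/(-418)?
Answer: 4631951654429/22063314 ≈ 2.0994e+5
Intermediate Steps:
t(r) = 1/19 - 341/r (t(r) = -1 + (-341/r - 440/(-418)) = -1 + (-341/r - 440*(-1/418)) = -1 + (-341/r + 20/19) = -1 + (20/19 - 341/r) = 1/19 - 341/r)
-27899/t(1838) + 3575067/(-862622 + 1295236) = -27899*34922/(-6479 + 1838) + 3575067/(-862622 + 1295236) = -27899/((1/19)*(1/1838)*(-4641)) + 3575067/432614 = -27899/(-4641/34922) + 3575067*(1/432614) = -27899*(-34922/4641) + 3575067/432614 = 974288878/4641 + 3575067/432614 = 4631951654429/22063314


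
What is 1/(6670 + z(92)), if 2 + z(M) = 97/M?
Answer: 92/613553 ≈ 0.00014995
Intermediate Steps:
z(M) = -2 + 97/M
1/(6670 + z(92)) = 1/(6670 + (-2 + 97/92)) = 1/(6670 - 87/92) = 1/(613553/92) = 92/613553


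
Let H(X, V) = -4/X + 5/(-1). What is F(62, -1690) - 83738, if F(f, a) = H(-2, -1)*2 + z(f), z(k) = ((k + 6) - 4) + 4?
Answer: -83676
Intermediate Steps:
H(X, V) = -5 - 4/X (H(X, V) = -4/X + 5*(-1) = -4/X - 5 = -5 - 4/X)
z(k) = 6 + k (z(k) = ((6 + k) - 4) + 4 = (2 + k) + 4 = 6 + k)
F(f, a) = f (F(f, a) = (-5 - 4/(-2))*2 + (6 + f) = (-5 - 4*(-½))*2 + (6 + f) = (-5 + 2)*2 + (6 + f) = -3*2 + (6 + f) = -6 + (6 + f) = f)
F(62, -1690) - 83738 = 62 - 83738 = -83676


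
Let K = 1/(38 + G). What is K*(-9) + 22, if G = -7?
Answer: 673/31 ≈ 21.710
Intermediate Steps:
K = 1/31 (K = 1/(38 - 7) = 1/31 ≈ 0.032258)
K*(-9) + 22 = (1/31)*(-9) + 22 = -9/31 + 22 = 673/31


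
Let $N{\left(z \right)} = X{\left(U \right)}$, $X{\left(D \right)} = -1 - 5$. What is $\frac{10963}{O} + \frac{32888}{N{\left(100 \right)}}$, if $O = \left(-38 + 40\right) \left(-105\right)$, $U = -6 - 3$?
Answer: $- \frac{1162043}{210} \approx -5533.5$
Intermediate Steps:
$U = -9$ ($U = -6 - 3 = -9$)
$O = -210$ ($O = 2 \left(-105\right) = -210$)
$X{\left(D \right)} = -6$
$N{\left(z \right)} = -6$
$\frac{10963}{O} + \frac{32888}{N{\left(100 \right)}} = \frac{10963}{-210} + \frac{32888}{-6} = 10963 \left(- \frac{1}{210}\right) + 32888 \left(- \frac{1}{6}\right) = - \frac{10963}{210} - \frac{16444}{3} = - \frac{1162043}{210}$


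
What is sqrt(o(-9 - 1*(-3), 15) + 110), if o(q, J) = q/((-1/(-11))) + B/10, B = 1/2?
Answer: sqrt(4405)/10 ≈ 6.6370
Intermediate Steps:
B = 1/2 ≈ 0.50000
o(q, J) = 1/20 + 11*q (o(q, J) = q/((-1/(-11))) + (1/2)/10 = q/((-1*(-1/11))) + (1/2)*(1/10) = q/(1/11) + 1/20 = q*11 + 1/20 = 11*q + 1/20 = 1/20 + 11*q)
sqrt(o(-9 - 1*(-3), 15) + 110) = sqrt((1/20 + 11*(-9 - 1*(-3))) + 110) = sqrt((1/20 + 11*(-9 + 3)) + 110) = sqrt((1/20 + 11*(-6)) + 110) = sqrt((1/20 - 66) + 110) = sqrt(-1319/20 + 110) = sqrt(881/20) = sqrt(4405)/10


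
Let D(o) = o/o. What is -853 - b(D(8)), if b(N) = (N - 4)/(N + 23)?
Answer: -6823/8 ≈ -852.88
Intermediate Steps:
D(o) = 1
b(N) = (-4 + N)/(23 + N)
-853 - b(D(8)) = -853 - (-4 + 1)/(23 + 1) = -853 - (-3)/24 = -853 - 1*(-⅛) = -853 + ⅛ = -6823/8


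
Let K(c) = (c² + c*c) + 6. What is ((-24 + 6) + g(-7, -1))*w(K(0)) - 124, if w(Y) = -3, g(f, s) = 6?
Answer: -88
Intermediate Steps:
K(c) = 6 + 2*c² (K(c) = (c² + c²) + 6 = 2*c² + 6 = 6 + 2*c²)
((-24 + 6) + g(-7, -1))*w(K(0)) - 124 = ((-24 + 6) + 6)*(-3) - 124 = (-18 + 6)*(-3) - 124 = -12*(-3) - 124 = 36 - 124 = -88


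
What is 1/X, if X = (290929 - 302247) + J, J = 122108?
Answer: 1/110790 ≈ 9.0261e-6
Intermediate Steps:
X = 110790 (X = (290929 - 302247) + 122108 = -11318 + 122108 = 110790)
1/X = 1/110790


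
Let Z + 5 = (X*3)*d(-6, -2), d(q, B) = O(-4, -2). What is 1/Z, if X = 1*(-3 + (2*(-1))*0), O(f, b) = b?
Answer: 1/13 ≈ 0.076923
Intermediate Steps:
d(q, B) = -2
X = -3 (X = 1*(-3 - 2*0) = 1*(-3 + 0) = 1*(-3) = -3)
Z = 13 (Z = -5 - 3*3*(-2) = -5 - 9*(-2) = -5 + 18 = 13)
1/Z = 1/13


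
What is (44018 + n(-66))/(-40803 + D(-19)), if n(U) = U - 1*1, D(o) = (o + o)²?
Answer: -43951/39359 ≈ -1.1167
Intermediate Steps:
D(o) = 4*o² (D(o) = (2*o)² = 4*o²)
n(U) = -1 + U (n(U) = U - 1 = -1 + U)
(44018 + n(-66))/(-40803 + D(-19)) = (44018 + (-1 - 66))/(-40803 + 4*(-19)²) = (44018 - 67)/(-40803 + 4*361) = 43951/(-40803 + 1444) = 43951/(-39359) = 43951*(-1/39359) = -43951/39359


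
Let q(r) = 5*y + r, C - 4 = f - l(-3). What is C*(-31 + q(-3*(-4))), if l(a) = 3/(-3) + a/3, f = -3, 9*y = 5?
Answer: -146/3 ≈ -48.667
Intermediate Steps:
y = 5/9 (y = (⅑)*5 = 5/9 ≈ 0.55556)
l(a) = -1 + a/3 (l(a) = 3*(-⅓) + a*(⅓) = -1 + a/3)
C = 3 (C = 4 + (-3 - (-1 + (⅓)*(-3))) = 4 + (-3 - (-1 - 1)) = 4 + (-3 - 1*(-2)) = 4 + (-3 + 2) = 4 - 1 = 3)
q(r) = 25/9 + r (q(r) = 5*(5/9) + r = 25/9 + r)
C*(-31 + q(-3*(-4))) = 3*(-31 + (25/9 - 3*(-4))) = 3*(-31 + (25/9 + 12)) = 3*(-31 + 133/9) = 3*(-146/9) = -146/3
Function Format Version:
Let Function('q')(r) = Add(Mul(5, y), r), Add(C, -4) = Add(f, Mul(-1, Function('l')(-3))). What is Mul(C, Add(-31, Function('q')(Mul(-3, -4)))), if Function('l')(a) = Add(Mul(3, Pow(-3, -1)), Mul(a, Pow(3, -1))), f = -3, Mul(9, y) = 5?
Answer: Rational(-146, 3) ≈ -48.667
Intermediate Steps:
y = Rational(5, 9) (y = Mul(Rational(1, 9), 5) = Rational(5, 9) ≈ 0.55556)
Function('l')(a) = Add(-1, Mul(Rational(1, 3), a)) (Function('l')(a) = Add(Mul(3, Rational(-1, 3)), Mul(a, Rational(1, 3))) = Add(-1, Mul(Rational(1, 3), a)))
C = 3 (C = Add(4, Add(-3, Mul(-1, Add(-1, Mul(Rational(1, 3), -3))))) = Add(4, Add(-3, Mul(-1, Add(-1, -1)))) = Add(4, Add(-3, Mul(-1, -2))) = Add(4, Add(-3, 2)) = Add(4, -1) = 3)
Function('q')(r) = Add(Rational(25, 9), r) (Function('q')(r) = Add(Mul(5, Rational(5, 9)), r) = Add(Rational(25, 9), r))
Mul(C, Add(-31, Function('q')(Mul(-3, -4)))) = Mul(3, Add(-31, Add(Rational(25, 9), Mul(-3, -4)))) = Mul(3, Add(-31, Add(Rational(25, 9), 12))) = Mul(3, Add(-31, Rational(133, 9))) = Mul(3, Rational(-146, 9)) = Rational(-146, 3)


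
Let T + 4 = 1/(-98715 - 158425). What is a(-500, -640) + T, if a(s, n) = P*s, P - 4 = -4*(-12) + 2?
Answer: -6943808561/257140 ≈ -27004.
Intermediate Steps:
P = 54 (P = 4 + (-4*(-12) + 2) = 4 + (48 + 2) = 4 + 50 = 54)
a(s, n) = 54*s
T = -1028561/257140 (T = -4 + 1/(-98715 - 158425) = -4 + 1/(-257140) = -4 - 1/257140 = -1028561/257140 ≈ -4.0000)
a(-500, -640) + T = 54*(-500) - 1028561/257140 = -27000 - 1028561/257140 = -6943808561/257140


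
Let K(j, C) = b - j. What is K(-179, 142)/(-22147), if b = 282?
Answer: -461/22147 ≈ -0.020815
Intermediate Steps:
K(j, C) = 282 - j
K(-179, 142)/(-22147) = (282 - 1*(-179))/(-22147) = (282 + 179)*(-1/22147) = 461*(-1/22147) = -461/22147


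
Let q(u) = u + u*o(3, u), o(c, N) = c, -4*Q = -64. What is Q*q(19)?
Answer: 1216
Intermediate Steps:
Q = 16 (Q = -¼*(-64) = 16)
q(u) = 4*u (q(u) = u + u*3 = u + 3*u = 4*u)
Q*q(19) = 16*(4*19) = 16*76 = 1216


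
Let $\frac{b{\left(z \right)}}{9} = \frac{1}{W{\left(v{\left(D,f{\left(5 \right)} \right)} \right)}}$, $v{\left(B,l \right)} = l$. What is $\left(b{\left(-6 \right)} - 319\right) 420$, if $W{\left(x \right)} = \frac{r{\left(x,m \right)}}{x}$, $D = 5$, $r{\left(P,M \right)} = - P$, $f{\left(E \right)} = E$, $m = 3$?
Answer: $-137760$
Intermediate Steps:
$W{\left(x \right)} = -1$ ($W{\left(x \right)} = \frac{\left(-1\right) x}{x} = -1$)
$b{\left(z \right)} = -9$ ($b{\left(z \right)} = \frac{9}{-1} = 9 \left(-1\right) = -9$)
$\left(b{\left(-6 \right)} - 319\right) 420 = \left(-9 - 319\right) 420 = \left(-328\right) 420 = -137760$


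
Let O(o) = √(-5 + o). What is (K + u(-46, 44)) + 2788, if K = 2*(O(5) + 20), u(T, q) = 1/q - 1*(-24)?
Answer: 125489/44 ≈ 2852.0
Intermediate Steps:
u(T, q) = 24 + 1/q (u(T, q) = 1/q + 24 = 24 + 1/q)
K = 40 (K = 2*(√(-5 + 5) + 20) = 2*(√0 + 20) = 2*(0 + 20) = 2*20 = 40)
(K + u(-46, 44)) + 2788 = (40 + (24 + 1/44)) + 2788 = (40 + 1057/44) + 2788 = 2817/44 + 2788 = 125489/44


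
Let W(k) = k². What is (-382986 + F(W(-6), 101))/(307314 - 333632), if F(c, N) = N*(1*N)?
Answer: 372785/26318 ≈ 14.165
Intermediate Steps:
F(c, N) = N² (F(c, N) = N*N = N²)
(-382986 + F(W(-6), 101))/(307314 - 333632) = (-382986 + 101²)/(307314 - 333632) = (-382986 + 10201)/(-26318) = -372785*(-1/26318) = 372785/26318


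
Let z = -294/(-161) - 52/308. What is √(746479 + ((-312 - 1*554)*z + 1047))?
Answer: 2*√585017456639/1771 ≈ 863.77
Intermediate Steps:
z = 2935/1771 (z = -294*(-1/161) - 52*1/308 = 42/23 - 13/77 = 2935/1771 ≈ 1.6573)
√(746479 + ((-312 - 1*554)*z + 1047)) = √(746479 + ((-312 - 1*554)*(2935/1771) + 1047)) = √(746479 + ((-312 - 554)*(2935/1771) + 1047)) = √(746479 + (-866*2935/1771 + 1047)) = √(746479 + (-2541710/1771 + 1047)) = √(746479 - 687473/1771) = √(1321326836/1771) = 2*√585017456639/1771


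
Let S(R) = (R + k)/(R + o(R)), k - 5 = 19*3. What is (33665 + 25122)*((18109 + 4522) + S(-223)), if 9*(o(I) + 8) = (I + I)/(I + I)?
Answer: 2764674246929/2078 ≈ 1.3305e+9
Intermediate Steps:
k = 62 (k = 5 + 19*3 = 5 + 57 = 62)
o(I) = -71/9 (o(I) = -8 + ((I + I)/(I + I))/9 = -8 + ((2*I)/((2*I)))/9 = -8 + ((2*I)*(1/(2*I)))/9 = -8 + (⅑)*1 = -8 + ⅑ = -71/9)
S(R) = (62 + R)/(-71/9 + R) (S(R) = (R + 62)/(R - 71/9) = (62 + R)/(-71/9 + R))
(33665 + 25122)*((18109 + 4522) + S(-223)) = (33665 + 25122)*((18109 + 4522) + 9*(62 - 223)/(-71 + 9*(-223))) = 58787*(22631 + 9*(-161)/(-71 - 2007)) = 58787*(22631 + 9*(-161)/(-2078)) = 58787*(22631 + 9*(-1/2078)*(-161)) = 58787*(22631 + 1449/2078) = 58787*(47028667/2078) = 2764674246929/2078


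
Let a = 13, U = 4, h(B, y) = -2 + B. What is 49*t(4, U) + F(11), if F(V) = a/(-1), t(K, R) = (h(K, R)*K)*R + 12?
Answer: 2143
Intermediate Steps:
t(K, R) = 12 + K*R*(-2 + K) (t(K, R) = ((-2 + K)*K)*R + 12 = (K*(-2 + K))*R + 12 = K*R*(-2 + K) + 12 = 12 + K*R*(-2 + K))
F(V) = -13 (F(V) = 13/(-1) = 13*(-1) = -13)
49*t(4, U) + F(11) = 49*(12 + 4*4*(-2 + 4)) - 13 = 49*(12 + 4*4*2) - 13 = 49*(12 + 32) - 13 = 49*44 - 13 = 2156 - 13 = 2143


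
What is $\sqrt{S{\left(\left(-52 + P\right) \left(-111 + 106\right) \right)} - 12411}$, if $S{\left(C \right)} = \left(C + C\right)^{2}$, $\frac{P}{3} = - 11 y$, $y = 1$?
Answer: $\sqrt{710089} \approx 842.67$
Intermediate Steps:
$P = -33$ ($P = 3 \left(\left(-11\right) 1\right) = 3 \left(-11\right) = -33$)
$S{\left(C \right)} = 4 C^{2}$ ($S{\left(C \right)} = \left(2 C\right)^{2} = 4 C^{2}$)
$\sqrt{S{\left(\left(-52 + P\right) \left(-111 + 106\right) \right)} - 12411} = \sqrt{4 \left(\left(-52 - 33\right) \left(-111 + 106\right)\right)^{2} - 12411} = \sqrt{4 \left(\left(-85\right) \left(-5\right)\right)^{2} - 12411} = \sqrt{4 \cdot 425^{2} - 12411} = \sqrt{4 \cdot 180625 - 12411} = \sqrt{722500 - 12411} = \sqrt{710089}$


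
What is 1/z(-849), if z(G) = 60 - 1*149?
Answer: -1/89 ≈ -0.011236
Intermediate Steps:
z(G) = -89 (z(G) = 60 - 149 = -89)
1/z(-849) = 1/(-89) = -1/89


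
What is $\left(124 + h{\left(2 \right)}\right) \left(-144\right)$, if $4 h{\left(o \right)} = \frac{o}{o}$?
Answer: $-17892$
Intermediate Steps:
$h{\left(o \right)} = \frac{1}{4}$ ($h{\left(o \right)} = \frac{o \frac{1}{o}}{4} = \frac{1}{4} \cdot 1 = \frac{1}{4}$)
$\left(124 + h{\left(2 \right)}\right) \left(-144\right) = \left(124 + \frac{1}{4}\right) \left(-144\right) = \frac{497}{4} \left(-144\right) = -17892$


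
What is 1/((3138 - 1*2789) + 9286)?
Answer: 1/9635 ≈ 0.00010379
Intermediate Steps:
1/((3138 - 1*2789) + 9286) = 1/((3138 - 2789) + 9286) = 1/(349 + 9286) = 1/9635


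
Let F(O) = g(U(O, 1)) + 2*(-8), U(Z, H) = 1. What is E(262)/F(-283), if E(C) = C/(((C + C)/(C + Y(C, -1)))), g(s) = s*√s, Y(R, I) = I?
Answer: -87/10 ≈ -8.7000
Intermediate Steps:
g(s) = s^(3/2)
E(C) = -½ + C/2 (E(C) = C/(((C + C)/(C - 1))) = C/(((2*C)/(-1 + C))) = C/((2*C/(-1 + C))) = C*((-1 + C)/(2*C)) = -½ + C/2)
F(O) = -15 (F(O) = 1^(3/2) + 2*(-8) = 1 - 16 = -15)
E(262)/F(-283) = (-½ + (½)*262)/(-15) = (-½ + 131)*(-1/15) = (261/2)*(-1/15) = -87/10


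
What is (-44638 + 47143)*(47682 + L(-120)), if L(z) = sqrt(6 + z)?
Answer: 119443410 + 2505*I*sqrt(114) ≈ 1.1944e+8 + 26746.0*I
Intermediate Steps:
(-44638 + 47143)*(47682 + L(-120)) = (-44638 + 47143)*(47682 + sqrt(6 - 120)) = 2505*(47682 + sqrt(-114)) = 2505*(47682 + I*sqrt(114)) = 119443410 + 2505*I*sqrt(114)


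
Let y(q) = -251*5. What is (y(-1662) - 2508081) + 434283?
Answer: -2075053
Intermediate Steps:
y(q) = -1255
(y(-1662) - 2508081) + 434283 = (-1255 - 2508081) + 434283 = -2509336 + 434283 = -2075053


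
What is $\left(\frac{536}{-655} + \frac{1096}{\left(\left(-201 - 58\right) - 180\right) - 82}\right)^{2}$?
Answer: $\frac{994280202496}{116454975025} \approx 8.5379$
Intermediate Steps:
$\left(\frac{536}{-655} + \frac{1096}{\left(\left(-201 - 58\right) - 180\right) - 82}\right)^{2} = \left(536 \left(- \frac{1}{655}\right) + \frac{1096}{\left(\left(-201 - 58\right) - 180\right) - 82}\right)^{2} = \left(- \frac{536}{655} + \frac{1096}{\left(-259 - 180\right) - 82}\right)^{2} = \left(- \frac{536}{655} + \frac{1096}{-439 - 82}\right)^{2} = \left(- \frac{536}{655} + \frac{1096}{-521}\right)^{2} = \left(- \frac{536}{655} + 1096 \left(- \frac{1}{521}\right)\right)^{2} = \left(- \frac{536}{655} - \frac{1096}{521}\right)^{2} = \left(- \frac{997136}{341255}\right)^{2} = \frac{994280202496}{116454975025}$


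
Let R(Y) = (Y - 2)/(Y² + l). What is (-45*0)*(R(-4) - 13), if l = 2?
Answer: 0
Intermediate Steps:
R(Y) = (-2 + Y)/(2 + Y²) (R(Y) = (Y - 2)/(Y² + 2) = (-2 + Y)/(2 + Y²))
(-45*0)*(R(-4) - 13) = (-45*0)*((-2 - 4)/(2 + (-4)²) - 13) = 0*(-6/(2 + 16) - 13) = 0*(-6/18 - 13) = 0*((1/18)*(-6) - 13) = 0*(-⅓ - 13) = 0*(-40/3) = 0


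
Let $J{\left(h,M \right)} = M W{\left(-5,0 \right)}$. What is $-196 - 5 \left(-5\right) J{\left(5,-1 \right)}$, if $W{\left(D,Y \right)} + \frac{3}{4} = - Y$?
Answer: $- \frac{709}{4} \approx -177.25$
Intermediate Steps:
$W{\left(D,Y \right)} = - \frac{3}{4} - Y$
$J{\left(h,M \right)} = - \frac{3 M}{4}$ ($J{\left(h,M \right)} = M \left(- \frac{3}{4} - 0\right) = M \left(- \frac{3}{4} + 0\right) = M \left(- \frac{3}{4}\right) = - \frac{3 M}{4}$)
$-196 - 5 \left(-5\right) J{\left(5,-1 \right)} = -196 - 5 \left(-5\right) \left(\left(- \frac{3}{4}\right) \left(-1\right)\right) = -196 - \left(-25\right) \frac{3}{4} = -196 - - \frac{75}{4} = -196 + \frac{75}{4} = - \frac{709}{4}$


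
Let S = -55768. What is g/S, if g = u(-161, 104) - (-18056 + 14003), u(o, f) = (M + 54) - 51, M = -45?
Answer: -4011/55768 ≈ -0.071923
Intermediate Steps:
u(o, f) = -42 (u(o, f) = (-45 + 54) - 51 = 9 - 51 = -42)
g = 4011 (g = -42 - (-18056 + 14003) = -42 - 1*(-4053) = -42 + 4053 = 4011)
g/S = 4011/(-55768) = 4011*(-1/55768) = -4011/55768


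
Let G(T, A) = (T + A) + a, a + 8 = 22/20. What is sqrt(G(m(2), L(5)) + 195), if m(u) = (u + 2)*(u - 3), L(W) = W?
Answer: sqrt(18910)/10 ≈ 13.751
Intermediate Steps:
m(u) = (-3 + u)*(2 + u) (m(u) = (2 + u)*(-3 + u) = (-3 + u)*(2 + u))
a = -69/10 (a = -8 + 22/20 = -8 + 22*(1/20) = -8 + 11/10 = -69/10 ≈ -6.9000)
G(T, A) = -69/10 + A + T (G(T, A) = (T + A) - 69/10 = (A + T) - 69/10 = -69/10 + A + T)
sqrt(G(m(2), L(5)) + 195) = sqrt((-69/10 + 5 + (-6 + 2**2 - 1*2)) + 195) = sqrt((-69/10 + 5 + (-6 + 4 - 2)) + 195) = sqrt((-69/10 + 5 - 4) + 195) = sqrt(-59/10 + 195) = sqrt(1891/10) = sqrt(18910)/10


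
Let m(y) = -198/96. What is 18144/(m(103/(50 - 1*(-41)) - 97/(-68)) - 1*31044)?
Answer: -32256/55193 ≈ -0.58442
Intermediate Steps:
m(y) = -33/16 (m(y) = -198*1/96 = -33/16)
18144/(m(103/(50 - 1*(-41)) - 97/(-68)) - 1*31044) = 18144/(-33/16 - 1*31044) = 18144/(-33/16 - 31044) = 18144/(-496737/16) = 18144*(-16/496737) = -32256/55193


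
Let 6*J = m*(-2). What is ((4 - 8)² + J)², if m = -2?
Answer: 2500/9 ≈ 277.78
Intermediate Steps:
J = ⅔ (J = (-2*(-2))/6 = (⅙)*4 = ⅔ ≈ 0.66667)
((4 - 8)² + J)² = ((4 - 8)² + ⅔)² = ((-4)² + ⅔)² = (16 + ⅔)² = (50/3)² = 2500/9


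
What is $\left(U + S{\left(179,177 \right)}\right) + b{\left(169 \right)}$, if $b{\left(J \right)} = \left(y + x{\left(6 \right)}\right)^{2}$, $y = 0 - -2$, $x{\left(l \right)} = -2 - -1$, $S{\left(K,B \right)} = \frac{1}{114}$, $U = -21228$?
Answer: $- \frac{2419877}{114} \approx -21227.0$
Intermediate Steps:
$S{\left(K,B \right)} = \frac{1}{114}$
$x{\left(l \right)} = -1$ ($x{\left(l \right)} = -2 + 1 = -1$)
$y = 2$ ($y = 0 + 2 = 2$)
$b{\left(J \right)} = 1$ ($b{\left(J \right)} = \left(2 - 1\right)^{2} = 1^{2} = 1$)
$\left(U + S{\left(179,177 \right)}\right) + b{\left(169 \right)} = \left(-21228 + \frac{1}{114}\right) + 1 = - \frac{2419991}{114} + 1 = - \frac{2419877}{114}$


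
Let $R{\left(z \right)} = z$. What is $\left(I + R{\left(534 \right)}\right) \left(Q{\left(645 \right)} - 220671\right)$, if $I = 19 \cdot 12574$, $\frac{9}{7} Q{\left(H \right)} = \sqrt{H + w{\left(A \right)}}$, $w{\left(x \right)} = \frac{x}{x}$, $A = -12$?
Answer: $-52837464240 + \frac{1676080 \sqrt{646}}{9} \approx -5.2833 \cdot 10^{10}$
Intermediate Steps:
$w{\left(x \right)} = 1$
$Q{\left(H \right)} = \frac{7 \sqrt{1 + H}}{9}$ ($Q{\left(H \right)} = \frac{7 \sqrt{H + 1}}{9} = \frac{7 \sqrt{1 + H}}{9}$)
$I = 238906$
$\left(I + R{\left(534 \right)}\right) \left(Q{\left(645 \right)} - 220671\right) = \left(238906 + 534\right) \left(\frac{7 \sqrt{1 + 645}}{9} - 220671\right) = 239440 \left(\frac{7 \sqrt{646}}{9} - 220671\right) = 239440 \left(-220671 + \frac{7 \sqrt{646}}{9}\right) = -52837464240 + \frac{1676080 \sqrt{646}}{9}$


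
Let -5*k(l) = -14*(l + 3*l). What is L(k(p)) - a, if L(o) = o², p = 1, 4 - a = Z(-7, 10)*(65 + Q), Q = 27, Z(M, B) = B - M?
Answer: 42136/25 ≈ 1685.4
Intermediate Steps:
a = -1560 (a = 4 - (10 - 1*(-7))*(65 + 27) = 4 - (10 + 7)*92 = 4 - 17*92 = 4 - 1*1564 = 4 - 1564 = -1560)
k(l) = 56*l/5 (k(l) = -(-14)*(l + 3*l)/5 = -(-14)*4*l/5 = -(-56)*l/5 = 56*l/5)
L(k(p)) - a = ((56/5)*1)² - 1*(-1560) = (56/5)² + 1560 = 3136/25 + 1560 = 42136/25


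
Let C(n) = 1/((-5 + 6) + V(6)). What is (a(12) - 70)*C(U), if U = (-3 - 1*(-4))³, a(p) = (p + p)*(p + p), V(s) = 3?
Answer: 253/2 ≈ 126.50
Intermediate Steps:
a(p) = 4*p² (a(p) = (2*p)*(2*p) = 4*p²)
U = 1 (U = (-3 + 4)³ = 1³ = 1)
C(n) = ¼ (C(n) = 1/((-5 + 6) + 3) = 1/(1 + 3) = 1/4 = ¼)
(a(12) - 70)*C(U) = (4*12² - 70)*(¼) = (4*144 - 70)*(¼) = (576 - 70)*(¼) = 506*(¼) = 253/2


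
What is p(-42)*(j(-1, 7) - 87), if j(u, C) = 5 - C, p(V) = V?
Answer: 3738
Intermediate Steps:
p(-42)*(j(-1, 7) - 87) = -42*((5 - 1*7) - 87) = -42*((5 - 7) - 87) = -42*(-2 - 87) = -42*(-89) = 3738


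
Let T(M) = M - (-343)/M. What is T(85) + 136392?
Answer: 11600888/85 ≈ 1.3648e+5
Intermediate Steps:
T(M) = M + 343/M
T(85) + 136392 = (85 + 343/85) + 136392 = 7568/85 + 136392 = 11600888/85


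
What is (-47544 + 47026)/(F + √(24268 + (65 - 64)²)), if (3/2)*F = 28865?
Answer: -89712420/3332534479 + 4662*√24269/3332534479 ≈ -0.026702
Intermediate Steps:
F = 57730/3 (F = (⅔)*28865 = 57730/3 ≈ 19243.)
(-47544 + 47026)/(F + √(24268 + (65 - 64)²)) = (-47544 + 47026)/(57730/3 + √(24268 + (65 - 64)²)) = -518/(57730/3 + √(24268 + 1²)) = -518/(57730/3 + √(24268 + 1)) = -518/(57730/3 + √24269)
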